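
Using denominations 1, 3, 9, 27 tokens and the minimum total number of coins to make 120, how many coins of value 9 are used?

1

Greedy: take as many of the largest coin as possible, then repeat with the remainder.
120 = 4×27 + 1×9 + 1×3
Count of 9: 1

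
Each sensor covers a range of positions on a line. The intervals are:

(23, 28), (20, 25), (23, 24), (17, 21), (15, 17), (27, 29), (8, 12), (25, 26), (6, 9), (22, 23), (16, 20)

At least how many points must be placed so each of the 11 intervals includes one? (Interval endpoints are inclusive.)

By right end: [6,9]  [8,12]  [15,17]  [16,20]  [17,21]  [22,23]  [23,24]  [20,25]  [25,26]  [23,28]  [27,29]
[6,9] uncovered → point at 9; [15,17] uncovered → point at 17; [22,23] uncovered → point at 23; [25,26] uncovered → point at 26; [27,29] uncovered → point at 29.
Points: 9, 17, 23, 26, 29 (5 total).

5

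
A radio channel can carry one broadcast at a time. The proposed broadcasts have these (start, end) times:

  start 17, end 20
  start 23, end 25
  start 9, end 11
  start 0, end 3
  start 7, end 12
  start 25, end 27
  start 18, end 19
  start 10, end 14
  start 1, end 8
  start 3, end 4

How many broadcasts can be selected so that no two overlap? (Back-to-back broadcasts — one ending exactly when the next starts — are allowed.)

By end time: (0,3), (3,4), (1,8), (9,11), (7,12), (10,14), (18,19), (17,20), (23,25), (25,27).
Pick (0,3); next start ≥ 3 → (3,4); next start ≥ 4 → (9,11); next start ≥ 11 → (18,19); next start ≥ 19 → (23,25); next start ≥ 25 → (25,27).
Selected 6 broadcasts.

6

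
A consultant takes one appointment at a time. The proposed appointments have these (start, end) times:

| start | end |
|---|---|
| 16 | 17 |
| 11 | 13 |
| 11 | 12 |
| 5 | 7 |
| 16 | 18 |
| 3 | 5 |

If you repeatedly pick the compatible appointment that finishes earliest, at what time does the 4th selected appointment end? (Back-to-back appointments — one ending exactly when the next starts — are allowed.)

Greedy by earliest finish: after sorting by end time, pick each interval compatible with the last pick.
By end time: (3,5), (5,7), (11,12), (11,13), (16,17), (16,18).
Pick (3,5); next start ≥ 5 → (5,7); next start ≥ 7 → (11,12); next start ≥ 12 → (16,17).
Selected: (3,5) (5,7) (11,12) (16,17)

17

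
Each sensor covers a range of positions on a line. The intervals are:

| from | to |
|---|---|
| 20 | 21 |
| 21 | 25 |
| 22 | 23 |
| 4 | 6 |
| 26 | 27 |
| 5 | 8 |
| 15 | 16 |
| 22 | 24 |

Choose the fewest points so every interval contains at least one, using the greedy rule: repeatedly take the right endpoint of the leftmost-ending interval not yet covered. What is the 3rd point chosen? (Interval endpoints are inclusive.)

By right end: [4,6]  [5,8]  [15,16]  [20,21]  [22,23]  [22,24]  [21,25]  [26,27]
[4,6] uncovered → point at 6; [15,16] uncovered → point at 16; [20,21] uncovered → point at 21; [22,23] uncovered → point at 23; [26,27] uncovered → point at 27.
Points: 6, 16, 21, 23, 27 (5 total).

21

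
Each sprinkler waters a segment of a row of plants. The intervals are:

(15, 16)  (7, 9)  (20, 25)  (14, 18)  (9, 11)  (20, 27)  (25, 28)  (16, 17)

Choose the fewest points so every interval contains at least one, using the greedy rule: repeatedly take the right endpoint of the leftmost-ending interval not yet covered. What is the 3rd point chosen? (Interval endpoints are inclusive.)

By right end: [7,9]  [9,11]  [15,16]  [16,17]  [14,18]  [20,25]  [20,27]  [25,28]
[7,9] uncovered → point at 9; [15,16] uncovered → point at 16; [20,25] uncovered → point at 25.
Points: 9, 16, 25 (3 total).

25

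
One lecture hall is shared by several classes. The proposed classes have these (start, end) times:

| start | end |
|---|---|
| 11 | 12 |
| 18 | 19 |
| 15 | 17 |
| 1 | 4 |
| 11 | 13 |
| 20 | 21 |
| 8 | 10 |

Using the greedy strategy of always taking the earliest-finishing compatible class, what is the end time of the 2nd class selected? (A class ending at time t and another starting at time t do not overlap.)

10

Sorted by end: (1,4)  (8,10)  (11,12)  (11,13)  (15,17)  (18,19)  (20,21)
take (1,4); take (8,10); take (11,12); skip (11,13); take (15,17); take (18,19); take (20,21).
Selected: (1,4) (8,10) (11,12) (15,17) (18,19) (20,21)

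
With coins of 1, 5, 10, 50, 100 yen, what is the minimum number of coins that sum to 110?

Use the largest denomination that fits, subtract, and repeat.
110 = 1×100 + 1×10
Total coins = 1 + 1 = 2

2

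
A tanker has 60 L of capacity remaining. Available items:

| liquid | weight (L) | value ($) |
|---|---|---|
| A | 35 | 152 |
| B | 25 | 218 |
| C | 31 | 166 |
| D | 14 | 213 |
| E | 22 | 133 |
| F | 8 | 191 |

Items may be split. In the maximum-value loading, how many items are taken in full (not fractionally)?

Greedy by value/weight ratio, highest first.
Order: F (191/8=23.88) > D (213/14=15.21) > B (218/25=8.72) > E (133/22=6.05) > C (166/31=5.35) > A (152/35=4.34)
Fill: take F (8 @ 191) → take D (14 @ 213) → take B (25 @ 218) → take 13/22 of E → 78.59; 60/60 used.
3 item(s) taken whole; one partial (take 13/22 of E).

3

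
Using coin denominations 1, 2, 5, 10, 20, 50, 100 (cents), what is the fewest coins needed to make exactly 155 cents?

3

Greedy: take as many of the largest coin as possible, then repeat with the remainder.
155 = 1×100 + 1×50 + 1×5
Total coins = 1 + 1 + 1 = 3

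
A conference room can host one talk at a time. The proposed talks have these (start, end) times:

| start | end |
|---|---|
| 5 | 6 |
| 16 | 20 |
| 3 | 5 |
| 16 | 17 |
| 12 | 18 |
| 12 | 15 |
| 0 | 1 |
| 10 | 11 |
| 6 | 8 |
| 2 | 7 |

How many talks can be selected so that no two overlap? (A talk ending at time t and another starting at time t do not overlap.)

Sorted by end: (0,1)  (3,5)  (5,6)  (2,7)  (6,8)  (10,11)  (12,15)  (16,17)  (12,18)  (16,20)
take (0,1); take (3,5); take (5,6); take (6,8); take (10,11); take (12,15); take (16,17).
Selected 7 talks.

7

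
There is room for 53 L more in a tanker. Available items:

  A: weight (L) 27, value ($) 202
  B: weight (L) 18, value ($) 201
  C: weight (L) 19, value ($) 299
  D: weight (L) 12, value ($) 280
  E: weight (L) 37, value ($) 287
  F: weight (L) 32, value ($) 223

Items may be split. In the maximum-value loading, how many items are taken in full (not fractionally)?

Sort by value per unit weight and fill in that order.
Order: D (280/12=23.33) > C (299/19=15.74) > B (201/18=11.17) > E (287/37=7.76) > A (202/27=7.48) > F (223/32=6.97)
Fill: take D (12 @ 280) → take C (19 @ 299) → take B (18 @ 201) → take 4/37 of E → 31.03; 53/53 used.
3 item(s) taken whole; one partial (take 4/37 of E).

3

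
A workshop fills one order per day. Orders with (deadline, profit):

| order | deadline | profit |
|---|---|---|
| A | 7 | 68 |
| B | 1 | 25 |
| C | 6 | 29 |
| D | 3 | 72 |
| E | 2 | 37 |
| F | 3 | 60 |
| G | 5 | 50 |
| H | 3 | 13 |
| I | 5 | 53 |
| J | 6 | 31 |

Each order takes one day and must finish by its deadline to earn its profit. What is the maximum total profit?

Take jobs in profit order; each goes to the latest open slot no later than its deadline.
Profit order: D=72 A=68 F=60 I=53 G=50 E=37 J=31 C=29 B=25 H=13
Assign: D→slot 3, A→slot 7, F→slot 2, I→slot 5, G→slot 4, E→slot 1, J→slot 6, C skipped, B skipped, H skipped.
Slots: [1:E] [2:F] [3:D] [4:G] [5:I] [6:J] [7:A]
Profit = 37 + 60 + 72 + 50 + 53 + 31 + 68 = 371

371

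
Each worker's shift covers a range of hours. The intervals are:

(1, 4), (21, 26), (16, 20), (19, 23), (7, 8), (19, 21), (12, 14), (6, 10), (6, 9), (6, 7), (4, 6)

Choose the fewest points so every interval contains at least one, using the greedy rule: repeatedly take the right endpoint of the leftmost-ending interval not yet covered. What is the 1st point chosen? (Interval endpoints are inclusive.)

4

Sort by right endpoint; whenever an interval is uncovered, place a point at its right end.
Sorted: [1,4] [4,6] [6,7] [7,8] [6,9] [6,10] [12,14] [16,20] [19,21] [19,23] [21,26]
{[1,4],[4,6]} hit by 4; {[6,7],[7,8],[6,9],[6,10]} hit by 7; {[12,14]} hit by 14; {[16,20],[19,21],[19,23]} hit by 20; {[21,26]} hit by 26.
Points: 4, 7, 14, 20, 26 (5 total).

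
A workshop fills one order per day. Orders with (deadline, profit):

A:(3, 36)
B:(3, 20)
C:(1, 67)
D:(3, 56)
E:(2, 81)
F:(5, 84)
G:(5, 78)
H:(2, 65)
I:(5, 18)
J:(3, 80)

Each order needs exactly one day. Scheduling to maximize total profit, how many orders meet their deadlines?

5

Profit order: F=84 E=81 J=80 G=78 C=67 H=65 D=56 A=36 B=20 I=18
Assign: F→slot 5, E→slot 2, J→slot 3, G→slot 4, C→slot 1, H skipped, D skipped, A skipped, B skipped, I skipped.
Slots: [1:C] [2:E] [3:J] [4:G] [5:F]
5 of 10 scheduled.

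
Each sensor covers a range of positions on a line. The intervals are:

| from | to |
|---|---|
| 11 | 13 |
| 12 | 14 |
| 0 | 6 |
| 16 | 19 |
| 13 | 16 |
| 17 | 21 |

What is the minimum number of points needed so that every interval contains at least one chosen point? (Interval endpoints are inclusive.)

By right end: [0,6]  [11,13]  [12,14]  [13,16]  [16,19]  [17,21]
[0,6] uncovered → point at 6; [11,13] uncovered → point at 13; [16,19] uncovered → point at 19.
Points: 6, 13, 19 (3 total).

3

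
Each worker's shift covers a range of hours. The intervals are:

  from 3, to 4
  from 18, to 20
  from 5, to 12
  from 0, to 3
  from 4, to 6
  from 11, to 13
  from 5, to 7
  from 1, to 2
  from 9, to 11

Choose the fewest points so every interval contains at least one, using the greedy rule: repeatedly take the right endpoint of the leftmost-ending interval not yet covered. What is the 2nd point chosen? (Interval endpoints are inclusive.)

Process intervals by earliest right end; each time one isn't hit yet, stab at its right endpoint.
By right end: [1,2]  [0,3]  [3,4]  [4,6]  [5,7]  [9,11]  [5,12]  [11,13]  [18,20]
[1,2] uncovered → point at 2; [3,4] uncovered → point at 4; [5,7] uncovered → point at 7; [9,11] uncovered → point at 11; [18,20] uncovered → point at 20.
Points: 2, 4, 7, 11, 20 (5 total).

4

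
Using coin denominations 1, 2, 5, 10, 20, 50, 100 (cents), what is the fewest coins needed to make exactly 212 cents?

212 − 2×100→12 − 1×10→2 − 1×2→0
Total coins = 2 + 1 + 1 = 4

4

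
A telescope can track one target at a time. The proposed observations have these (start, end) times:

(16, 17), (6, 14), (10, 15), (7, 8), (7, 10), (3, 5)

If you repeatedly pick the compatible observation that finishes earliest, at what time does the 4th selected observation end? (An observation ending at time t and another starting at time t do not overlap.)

Order by finish time; keep every interval that doesn't clash with the previous kept one.
By end time: (3,5), (7,8), (7,10), (6,14), (10,15), (16,17).
Pick (3,5); next start ≥ 5 → (7,8); next start ≥ 8 → (10,15); next start ≥ 15 → (16,17).
Selected: (3,5) (7,8) (10,15) (16,17)

17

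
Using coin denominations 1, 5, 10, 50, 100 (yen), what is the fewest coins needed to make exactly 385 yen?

8

Use the largest denomination that fits, subtract, and repeat.
385 = 3×100 + 1×50 + 3×10 + 1×5
Total coins = 3 + 1 + 3 + 1 = 8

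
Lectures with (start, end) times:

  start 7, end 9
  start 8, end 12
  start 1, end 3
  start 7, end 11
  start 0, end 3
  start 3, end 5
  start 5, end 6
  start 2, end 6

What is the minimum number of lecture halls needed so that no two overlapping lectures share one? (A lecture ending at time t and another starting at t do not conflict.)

3

Count concurrent intervals with a sweep; the peak is the room count.
Events (time:±→running): 0:+→1 1:+→2 2:+→3 … peak 3.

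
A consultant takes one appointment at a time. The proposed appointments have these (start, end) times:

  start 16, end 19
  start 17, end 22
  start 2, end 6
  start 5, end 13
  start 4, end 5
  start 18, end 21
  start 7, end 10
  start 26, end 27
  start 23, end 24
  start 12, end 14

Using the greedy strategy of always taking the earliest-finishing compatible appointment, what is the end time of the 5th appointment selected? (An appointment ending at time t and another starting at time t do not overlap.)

24

Sort by end time and greedily take each interval whose start is ≥ the last chosen end.
Sorted by end: (4,5)  (2,6)  (7,10)  (5,13)  (12,14)  (16,19)  (18,21)  (17,22)  (23,24)  (26,27)
take (4,5); take (7,10); skip (5,13); take (12,14); take (16,19); take (23,24); take (26,27).
Selected: (4,5) (7,10) (12,14) (16,19) (23,24) (26,27)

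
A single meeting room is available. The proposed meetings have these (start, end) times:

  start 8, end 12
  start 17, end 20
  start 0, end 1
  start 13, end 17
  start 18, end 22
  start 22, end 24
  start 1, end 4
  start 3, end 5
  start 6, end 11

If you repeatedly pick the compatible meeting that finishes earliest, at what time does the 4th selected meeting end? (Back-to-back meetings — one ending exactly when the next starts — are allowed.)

17

Greedy by earliest finish: after sorting by end time, pick each interval compatible with the last pick.
By end time: (0,1), (1,4), (3,5), (6,11), (8,12), (13,17), (17,20), (18,22), (22,24).
Pick (0,1); next start ≥ 1 → (1,4); next start ≥ 4 → (6,11); next start ≥ 11 → (13,17); next start ≥ 17 → (17,20); next start ≥ 20 → (22,24).
Selected: (0,1) (1,4) (6,11) (13,17) (17,20) (22,24)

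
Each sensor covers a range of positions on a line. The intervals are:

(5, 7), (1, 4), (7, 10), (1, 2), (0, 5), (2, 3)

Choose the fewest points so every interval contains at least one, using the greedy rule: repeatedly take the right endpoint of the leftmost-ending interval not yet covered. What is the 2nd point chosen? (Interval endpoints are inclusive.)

Sorted: [1,2] [2,3] [1,4] [0,5] [5,7] [7,10]
{[1,2],[2,3],[1,4],[0,5]} hit by 2; {[5,7],[7,10]} hit by 7.
Points: 2, 7 (2 total).

7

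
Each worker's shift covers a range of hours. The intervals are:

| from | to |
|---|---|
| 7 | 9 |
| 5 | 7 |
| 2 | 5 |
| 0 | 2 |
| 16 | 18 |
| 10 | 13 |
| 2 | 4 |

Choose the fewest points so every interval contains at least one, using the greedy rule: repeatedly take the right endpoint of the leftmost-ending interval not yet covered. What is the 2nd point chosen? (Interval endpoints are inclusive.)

7

Sorted: [0,2] [2,4] [2,5] [5,7] [7,9] [10,13] [16,18]
{[0,2],[2,4],[2,5]} hit by 2; {[5,7],[7,9]} hit by 7; {[10,13]} hit by 13; {[16,18]} hit by 18.
Points: 2, 7, 13, 18 (4 total).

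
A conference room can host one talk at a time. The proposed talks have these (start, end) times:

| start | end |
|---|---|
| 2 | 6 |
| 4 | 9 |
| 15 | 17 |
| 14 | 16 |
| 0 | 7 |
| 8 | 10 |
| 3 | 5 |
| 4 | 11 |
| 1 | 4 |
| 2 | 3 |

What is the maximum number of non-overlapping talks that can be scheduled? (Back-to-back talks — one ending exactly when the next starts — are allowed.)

Greedy by earliest finish: after sorting by end time, pick each interval compatible with the last pick.
Sorted by end: (2,3)  (1,4)  (3,5)  (2,6)  (0,7)  (4,9)  (8,10)  (4,11)  (14,16)  (15,17)
take (2,3); take (3,5); skip (2,6); skip (0,7); take (8,10); skip (4,11); take (14,16).
Selected 4 talks.

4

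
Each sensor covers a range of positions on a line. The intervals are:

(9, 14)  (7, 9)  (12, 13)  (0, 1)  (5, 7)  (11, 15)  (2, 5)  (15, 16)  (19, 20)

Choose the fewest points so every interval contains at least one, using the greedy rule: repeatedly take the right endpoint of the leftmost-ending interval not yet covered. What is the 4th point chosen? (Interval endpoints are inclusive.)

Process intervals by earliest right end; each time one isn't hit yet, stab at its right endpoint.
By right end: [0,1]  [2,5]  [5,7]  [7,9]  [12,13]  [9,14]  [11,15]  [15,16]  [19,20]
[0,1] uncovered → point at 1; [2,5] uncovered → point at 5; [7,9] uncovered → point at 9; [12,13] uncovered → point at 13; [15,16] uncovered → point at 16; [19,20] uncovered → point at 20.
Points: 1, 5, 9, 13, 16, 20 (6 total).

13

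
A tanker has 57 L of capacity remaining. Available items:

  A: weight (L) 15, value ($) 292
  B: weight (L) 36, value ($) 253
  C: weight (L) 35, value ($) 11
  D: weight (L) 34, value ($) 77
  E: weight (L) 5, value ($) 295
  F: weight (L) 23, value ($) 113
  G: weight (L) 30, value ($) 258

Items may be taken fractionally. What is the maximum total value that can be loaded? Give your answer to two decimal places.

894.19

Greedy by value/weight ratio, highest first.
Ratios (sorted): E 59.00, A 19.47, G 8.60, B 7.03, F 4.91, D 2.26, C 0.31
take E (5 @ 295); take A (15 @ 292); take G (30 @ 258); take 7/36 of B → 49.19. Capacity used 57/57.
Total value = 894.19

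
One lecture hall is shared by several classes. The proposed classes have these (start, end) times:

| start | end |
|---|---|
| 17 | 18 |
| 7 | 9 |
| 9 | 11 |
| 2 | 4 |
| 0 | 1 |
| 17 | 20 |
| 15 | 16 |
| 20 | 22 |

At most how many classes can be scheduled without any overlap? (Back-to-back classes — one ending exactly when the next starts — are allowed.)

Sorted by end: (0,1)  (2,4)  (7,9)  (9,11)  (15,16)  (17,18)  (17,20)  (20,22)
take (0,1); take (2,4); take (7,9); take (9,11); take (15,16); take (17,18); take (20,22).
Selected 7 classes.

7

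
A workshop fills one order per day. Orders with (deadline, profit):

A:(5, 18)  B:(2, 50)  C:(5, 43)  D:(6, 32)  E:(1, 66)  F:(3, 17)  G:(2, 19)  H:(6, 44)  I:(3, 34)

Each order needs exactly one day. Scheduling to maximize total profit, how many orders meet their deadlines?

Take jobs in profit order; each goes to the latest open slot no later than its deadline.
By profit: E(d1,66), B(d2,50), H(d6,44), C(d5,43), I(d3,34), D(d6,32), G(d2,19), A(d5,18), F(d3,17)
E→slot 1; B→slot 2; H→slot 6; C→slot 5; I→slot 3; D→slot 4; G skipped; A skipped; F skipped.
6 of 9 scheduled.

6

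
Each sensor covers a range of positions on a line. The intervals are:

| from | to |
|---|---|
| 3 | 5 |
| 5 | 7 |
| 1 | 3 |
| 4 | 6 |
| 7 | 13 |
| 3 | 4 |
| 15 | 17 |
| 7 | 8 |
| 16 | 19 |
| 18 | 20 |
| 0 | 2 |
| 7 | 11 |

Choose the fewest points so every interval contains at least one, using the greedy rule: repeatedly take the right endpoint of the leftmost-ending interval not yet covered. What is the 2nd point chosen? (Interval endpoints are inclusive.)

4

Sorted: [0,2] [1,3] [3,4] [3,5] [4,6] [5,7] [7,8] [7,11] [7,13] [15,17] [16,19] [18,20]
{[0,2],[1,3]} hit by 2; {[3,4],[3,5],[4,6]} hit by 4; {[5,7],[7,8],[7,11],[7,13]} hit by 7; {[15,17],[16,19]} hit by 17; {[18,20]} hit by 20.
Points: 2, 4, 7, 17, 20 (5 total).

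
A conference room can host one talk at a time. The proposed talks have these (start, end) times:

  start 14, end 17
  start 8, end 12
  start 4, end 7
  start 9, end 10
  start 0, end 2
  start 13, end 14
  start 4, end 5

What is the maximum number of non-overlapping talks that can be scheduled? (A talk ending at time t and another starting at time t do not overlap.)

Sorted by end: (0,2)  (4,5)  (4,7)  (9,10)  (8,12)  (13,14)  (14,17)
take (0,2); take (4,5); take (9,10); take (13,14); take (14,17).
Selected 5 talks.

5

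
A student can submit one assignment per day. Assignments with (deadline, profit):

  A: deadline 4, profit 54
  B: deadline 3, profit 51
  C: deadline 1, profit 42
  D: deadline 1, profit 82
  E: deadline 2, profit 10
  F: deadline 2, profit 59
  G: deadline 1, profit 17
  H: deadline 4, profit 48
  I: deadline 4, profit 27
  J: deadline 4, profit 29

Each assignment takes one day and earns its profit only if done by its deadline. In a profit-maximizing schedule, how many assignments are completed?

Sort by profit descending; place each in the latest free slot ≤ its deadline.
Profit order: D=82 F=59 A=54 B=51 H=48 C=42 J=29 I=27 G=17 E=10
Assign: D→slot 1, F→slot 2, A→slot 4, B→slot 3, H skipped, C skipped, J skipped, I skipped, G skipped, E skipped.
Slots: [1:D] [2:F] [3:B] [4:A]
4 of 10 scheduled.

4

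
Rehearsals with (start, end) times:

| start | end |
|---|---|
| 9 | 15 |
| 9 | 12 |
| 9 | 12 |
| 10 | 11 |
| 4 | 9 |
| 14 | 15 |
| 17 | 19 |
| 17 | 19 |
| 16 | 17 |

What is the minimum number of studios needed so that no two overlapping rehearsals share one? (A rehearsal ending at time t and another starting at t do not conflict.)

4

Count concurrent intervals with a sweep; the peak is the room count.
Events (time:±→running): 4:+→1 9:-→0 9:+→1 9:+→2 9:+→3 10:+→4 … peak 4.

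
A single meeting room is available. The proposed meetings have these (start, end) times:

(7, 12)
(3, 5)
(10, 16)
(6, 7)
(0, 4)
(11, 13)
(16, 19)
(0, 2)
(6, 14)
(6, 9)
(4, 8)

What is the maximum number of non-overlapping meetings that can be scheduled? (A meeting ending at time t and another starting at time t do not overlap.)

Sorted by end: (0,2)  (0,4)  (3,5)  (6,7)  (4,8)  (6,9)  (7,12)  (11,13)  (6,14)  (10,16)  (16,19)
take (0,2); skip (0,4); take (3,5); take (6,7); skip (4,8); skip (6,9); take (7,12); skip (11,13); take (16,19).
Selected 5 meetings.

5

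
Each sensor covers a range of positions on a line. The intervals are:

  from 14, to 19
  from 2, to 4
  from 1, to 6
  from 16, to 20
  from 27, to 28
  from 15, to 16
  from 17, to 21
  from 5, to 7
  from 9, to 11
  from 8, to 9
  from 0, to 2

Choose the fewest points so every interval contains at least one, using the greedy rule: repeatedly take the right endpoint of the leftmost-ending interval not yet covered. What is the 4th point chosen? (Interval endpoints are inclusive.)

Sorted: [0,2] [2,4] [1,6] [5,7] [8,9] [9,11] [15,16] [14,19] [16,20] [17,21] [27,28]
{[0,2],[2,4],[1,6]} hit by 2; {[5,7]} hit by 7; {[8,9],[9,11]} hit by 9; {[15,16],[14,19],[16,20]} hit by 16; {[17,21]} hit by 21; {[27,28]} hit by 28.
Points: 2, 7, 9, 16, 21, 28 (6 total).

16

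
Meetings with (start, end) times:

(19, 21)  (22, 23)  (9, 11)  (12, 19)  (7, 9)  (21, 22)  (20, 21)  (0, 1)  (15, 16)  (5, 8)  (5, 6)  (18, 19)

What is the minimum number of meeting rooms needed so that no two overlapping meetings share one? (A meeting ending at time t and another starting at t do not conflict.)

The answer is the maximum number of intervals overlapping at any instant.
starts: [0, 5, 5, 7, 9, 12, 15, 18, 19, 20, 21, 22]
ends:   [1, 6, 8, 9, 11, 16, 19, 19, 21, 21, 22, 23]
s0→1 e1→0 s5→1 s5→2  — peak 2.

2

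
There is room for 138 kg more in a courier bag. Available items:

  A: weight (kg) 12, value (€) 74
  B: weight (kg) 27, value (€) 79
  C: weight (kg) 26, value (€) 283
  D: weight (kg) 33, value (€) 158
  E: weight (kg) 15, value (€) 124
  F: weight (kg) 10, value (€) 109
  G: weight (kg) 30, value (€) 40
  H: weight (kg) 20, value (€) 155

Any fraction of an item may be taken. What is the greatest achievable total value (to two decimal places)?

Ratios (sorted): F 10.90, C 10.88, E 8.27, H 7.75, A 6.17, D 4.79, B 2.93, G 1.33
take F (10 @ 109); take C (26 @ 283); take E (15 @ 124); take H (20 @ 155); take A (12 @ 74); take D (33 @ 158); take 22/27 of B → 64.37. Capacity used 138/138.
Total value = 967.37

967.37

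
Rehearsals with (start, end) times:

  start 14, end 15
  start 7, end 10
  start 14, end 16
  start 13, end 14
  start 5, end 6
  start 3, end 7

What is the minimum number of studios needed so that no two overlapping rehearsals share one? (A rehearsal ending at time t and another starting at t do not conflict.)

Count concurrent intervals with a sweep; the peak is the room count.
starts: [3, 5, 7, 13, 14, 14]
ends:   [6, 7, 10, 14, 15, 16]
s3→1 s5→2  — peak 2.

2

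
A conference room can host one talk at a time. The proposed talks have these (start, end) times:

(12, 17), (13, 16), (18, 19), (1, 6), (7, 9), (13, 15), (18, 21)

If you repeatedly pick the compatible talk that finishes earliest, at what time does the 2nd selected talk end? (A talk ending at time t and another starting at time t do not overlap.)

Greedy by earliest finish: after sorting by end time, pick each interval compatible with the last pick.
Sorted by end: (1,6)  (7,9)  (13,15)  (13,16)  (12,17)  (18,19)  (18,21)
take (1,6); take (7,9); take (13,15); take (18,19).
Selected: (1,6) (7,9) (13,15) (18,19)

9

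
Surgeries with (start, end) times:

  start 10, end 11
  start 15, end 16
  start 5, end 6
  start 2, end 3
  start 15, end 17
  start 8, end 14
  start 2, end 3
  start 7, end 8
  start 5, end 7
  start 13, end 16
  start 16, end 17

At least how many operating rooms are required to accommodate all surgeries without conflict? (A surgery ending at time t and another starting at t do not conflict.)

The answer is the maximum number of intervals overlapping at any instant.
Events (time:±→running): 2:+→1 2:+→2 3:-→1 3:-→0 5:+→1 5:+→2 6:-→1 7:-→0 7:+→1 8:-→0 8:+→1 10:+→2 11:-→1 13:+→2 14:-→1 15:+→2 15:+→3 … peak 3.

3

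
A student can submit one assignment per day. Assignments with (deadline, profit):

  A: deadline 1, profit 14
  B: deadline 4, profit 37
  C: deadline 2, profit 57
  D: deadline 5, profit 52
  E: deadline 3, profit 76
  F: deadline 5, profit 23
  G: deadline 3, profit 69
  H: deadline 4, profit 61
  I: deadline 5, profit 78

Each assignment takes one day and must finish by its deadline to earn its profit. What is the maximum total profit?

341

Take jobs in profit order; each goes to the latest open slot no later than its deadline.
Profit order: I=78 E=76 G=69 H=61 C=57 D=52 B=37 F=23 A=14
Assign: I→slot 5, E→slot 3, G→slot 2, H→slot 4, C→slot 1, D skipped, B skipped, F skipped, A skipped.
Slots: [1:C] [2:G] [3:E] [4:H] [5:I]
Profit = 57 + 69 + 76 + 61 + 78 = 341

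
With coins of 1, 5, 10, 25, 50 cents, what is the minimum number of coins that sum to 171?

6

Greedy: take as many of the largest coin as possible, then repeat with the remainder.
171 = 3×50 + 2×10 + 1×1
Total coins = 3 + 2 + 1 = 6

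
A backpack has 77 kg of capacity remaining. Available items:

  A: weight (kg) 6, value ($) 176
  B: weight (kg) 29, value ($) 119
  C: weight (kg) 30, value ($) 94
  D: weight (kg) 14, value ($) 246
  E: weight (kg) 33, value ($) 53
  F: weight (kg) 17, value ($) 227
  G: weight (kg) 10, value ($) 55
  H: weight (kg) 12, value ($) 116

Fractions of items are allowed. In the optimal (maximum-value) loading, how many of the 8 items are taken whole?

Greedy by value/weight ratio, highest first.
Order: A (176/6=29.33) > D (246/14=17.57) > F (227/17=13.35) > H (116/12=9.67) > G (55/10=5.50) > B (119/29=4.10) > C (94/30=3.13) > E (53/33=1.61)
Fill: take A (6 @ 176) → take D (14 @ 246) → take F (17 @ 227) → take H (12 @ 116) → take G (10 @ 55) → take 18/29 of B → 73.86; 77/77 used.
5 item(s) taken whole; one partial (take 18/29 of B).

5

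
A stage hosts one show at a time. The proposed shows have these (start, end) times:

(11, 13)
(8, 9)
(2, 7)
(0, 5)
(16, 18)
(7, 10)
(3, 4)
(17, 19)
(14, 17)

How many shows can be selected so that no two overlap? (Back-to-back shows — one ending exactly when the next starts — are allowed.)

5

Greedy by earliest finish: after sorting by end time, pick each interval compatible with the last pick.
By end time: (3,4), (0,5), (2,7), (8,9), (7,10), (11,13), (14,17), (16,18), (17,19).
Pick (3,4); next start ≥ 4 → (8,9); next start ≥ 9 → (11,13); next start ≥ 13 → (14,17); next start ≥ 17 → (17,19).
Selected 5 shows.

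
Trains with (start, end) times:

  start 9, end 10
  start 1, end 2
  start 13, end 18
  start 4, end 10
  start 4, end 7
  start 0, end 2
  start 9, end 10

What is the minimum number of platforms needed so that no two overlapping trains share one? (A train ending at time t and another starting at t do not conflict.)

3

Count concurrent intervals with a sweep; the peak is the room count.
Events (time:±→running): 0:+→1 1:+→2 2:-→1 2:-→0 4:+→1 4:+→2 7:-→1 9:+→2 9:+→3 … peak 3.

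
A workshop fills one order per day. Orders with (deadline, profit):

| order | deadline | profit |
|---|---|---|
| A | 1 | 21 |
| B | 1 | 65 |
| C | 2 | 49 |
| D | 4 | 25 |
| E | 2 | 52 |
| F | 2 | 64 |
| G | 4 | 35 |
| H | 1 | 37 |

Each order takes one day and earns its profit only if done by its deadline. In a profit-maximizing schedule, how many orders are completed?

By profit: B(d1,65), F(d2,64), E(d2,52), C(d2,49), H(d1,37), G(d4,35), D(d4,25), A(d1,21)
B→slot 1; F→slot 2; E skipped; C skipped; H skipped; G→slot 4; D→slot 3; A skipped.
4 of 8 scheduled.

4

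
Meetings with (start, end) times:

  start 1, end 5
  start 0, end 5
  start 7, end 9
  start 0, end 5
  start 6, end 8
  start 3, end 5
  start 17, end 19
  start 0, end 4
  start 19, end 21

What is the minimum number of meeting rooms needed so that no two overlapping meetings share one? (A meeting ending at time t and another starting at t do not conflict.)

starts: [0, 0, 0, 1, 3, 6, 7, 17, 19]
ends:   [4, 5, 5, 5, 5, 8, 9, 19, 21]
s0→1 s0→2 s0→3 s1→4 s3→5  — peak 5.

5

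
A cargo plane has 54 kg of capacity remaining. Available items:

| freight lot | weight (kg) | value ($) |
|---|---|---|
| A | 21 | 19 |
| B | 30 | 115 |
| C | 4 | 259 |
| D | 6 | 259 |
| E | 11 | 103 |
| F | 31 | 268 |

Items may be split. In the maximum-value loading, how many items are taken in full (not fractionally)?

Sort by value per unit weight and fill in that order.
Ratios (sorted): C 64.75, D 43.17, E 9.36, F 8.65, B 3.83, A 0.90
take C (4 @ 259); take D (6 @ 259); take E (11 @ 103); take F (31 @ 268); take 2/30 of B → 7.67. Capacity used 54/54.
4 item(s) taken whole; one partial (take 2/30 of B).

4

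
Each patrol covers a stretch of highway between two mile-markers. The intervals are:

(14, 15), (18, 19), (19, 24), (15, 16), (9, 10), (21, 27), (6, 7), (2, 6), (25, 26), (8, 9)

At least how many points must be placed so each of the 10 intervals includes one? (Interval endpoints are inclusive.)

5

Sorted: [2,6] [6,7] [8,9] [9,10] [14,15] [15,16] [18,19] [19,24] [25,26] [21,27]
{[2,6],[6,7]} hit by 6; {[8,9],[9,10]} hit by 9; {[14,15],[15,16]} hit by 15; {[18,19],[19,24]} hit by 19; {[25,26],[21,27]} hit by 26.
Points: 6, 9, 15, 19, 26 (5 total).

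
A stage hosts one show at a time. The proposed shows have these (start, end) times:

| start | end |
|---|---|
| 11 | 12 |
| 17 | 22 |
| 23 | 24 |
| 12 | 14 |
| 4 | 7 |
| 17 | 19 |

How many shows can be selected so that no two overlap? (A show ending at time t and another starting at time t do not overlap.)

Sort by end time and greedily take each interval whose start is ≥ the last chosen end.
By end time: (4,7), (11,12), (12,14), (17,19), (17,22), (23,24).
Pick (4,7); next start ≥ 7 → (11,12); next start ≥ 12 → (12,14); next start ≥ 14 → (17,19); next start ≥ 19 → (23,24).
Selected 5 shows.

5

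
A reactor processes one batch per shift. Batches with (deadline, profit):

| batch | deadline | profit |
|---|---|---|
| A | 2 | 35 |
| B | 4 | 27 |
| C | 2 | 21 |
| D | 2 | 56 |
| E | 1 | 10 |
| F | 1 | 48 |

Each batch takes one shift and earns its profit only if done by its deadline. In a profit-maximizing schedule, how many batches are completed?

Sort by profit descending; place each in the latest free slot ≤ its deadline.
By profit: D(d2,56), F(d1,48), A(d2,35), B(d4,27), C(d2,21), E(d1,10)
D→slot 2; F→slot 1; A skipped; B→slot 4; C skipped; E skipped.
3 of 6 scheduled.

3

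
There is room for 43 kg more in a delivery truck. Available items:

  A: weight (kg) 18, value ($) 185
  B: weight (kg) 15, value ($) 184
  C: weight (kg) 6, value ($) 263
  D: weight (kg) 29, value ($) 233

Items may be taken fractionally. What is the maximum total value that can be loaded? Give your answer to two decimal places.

Sort by value per unit weight and fill in that order.
Ratios (sorted): C 43.83, B 12.27, A 10.28, D 8.03
take C (6 @ 263); take B (15 @ 184); take A (18 @ 185); take 4/29 of D → 32.14. Capacity used 43/43.
Total value = 664.14

664.14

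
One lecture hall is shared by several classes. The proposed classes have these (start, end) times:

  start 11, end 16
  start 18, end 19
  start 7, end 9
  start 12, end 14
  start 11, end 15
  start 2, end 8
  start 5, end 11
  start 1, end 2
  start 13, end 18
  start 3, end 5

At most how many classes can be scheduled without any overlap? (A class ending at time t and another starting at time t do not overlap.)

5

Sort by end time and greedily take each interval whose start is ≥ the last chosen end.
Sorted by end: (1,2)  (3,5)  (2,8)  (7,9)  (5,11)  (12,14)  (11,15)  (11,16)  (13,18)  (18,19)
take (1,2); take (3,5); take (7,9); skip (5,11); take (12,14); skip (11,16); skip (13,18); take (18,19).
Selected 5 classes.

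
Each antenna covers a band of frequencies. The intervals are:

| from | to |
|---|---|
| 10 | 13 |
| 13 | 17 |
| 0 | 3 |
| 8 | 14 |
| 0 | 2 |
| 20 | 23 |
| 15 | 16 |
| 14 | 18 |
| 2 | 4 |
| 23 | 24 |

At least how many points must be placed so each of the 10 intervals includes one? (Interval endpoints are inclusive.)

Sorted: [0,2] [0,3] [2,4] [10,13] [8,14] [15,16] [13,17] [14,18] [20,23] [23,24]
{[0,2],[0,3],[2,4]} hit by 2; {[10,13],[8,14]} hit by 13; {[15,16],[13,17],[14,18]} hit by 16; {[20,23],[23,24]} hit by 23.
Points: 2, 13, 16, 23 (4 total).

4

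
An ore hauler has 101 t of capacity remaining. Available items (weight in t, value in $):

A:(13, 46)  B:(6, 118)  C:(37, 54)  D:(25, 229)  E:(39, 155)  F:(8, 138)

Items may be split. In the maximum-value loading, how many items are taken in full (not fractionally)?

5

Greedy by value/weight ratio, highest first.
Order: B (118/6=19.67) > F (138/8=17.25) > D (229/25=9.16) > E (155/39=3.97) > A (46/13=3.54) > C (54/37=1.46)
Fill: take B (6 @ 118) → take F (8 @ 138) → take D (25 @ 229) → take E (39 @ 155) → take A (13 @ 46) → take 10/37 of C → 14.59; 101/101 used.
5 item(s) taken whole; one partial (take 10/37 of C).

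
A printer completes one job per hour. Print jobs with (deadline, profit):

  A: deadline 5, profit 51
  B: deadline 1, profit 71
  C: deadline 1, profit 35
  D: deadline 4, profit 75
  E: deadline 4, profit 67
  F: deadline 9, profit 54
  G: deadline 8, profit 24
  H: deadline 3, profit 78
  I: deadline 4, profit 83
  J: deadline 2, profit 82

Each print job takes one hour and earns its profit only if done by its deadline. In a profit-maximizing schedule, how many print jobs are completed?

By profit: I(d4,83), J(d2,82), H(d3,78), D(d4,75), B(d1,71), E(d4,67), F(d9,54), A(d5,51), C(d1,35), G(d8,24)
I→slot 4; J→slot 2; H→slot 3; D→slot 1; B skipped; E skipped; F→slot 9; A→slot 5; C skipped; G→slot 8.
7 of 10 scheduled.

7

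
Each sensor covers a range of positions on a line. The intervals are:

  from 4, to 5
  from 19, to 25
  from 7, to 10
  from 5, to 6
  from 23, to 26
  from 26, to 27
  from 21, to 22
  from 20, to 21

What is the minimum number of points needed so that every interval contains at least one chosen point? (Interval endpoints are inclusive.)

By right end: [4,5]  [5,6]  [7,10]  [20,21]  [21,22]  [19,25]  [23,26]  [26,27]
[4,5] uncovered → point at 5; [7,10] uncovered → point at 10; [20,21] uncovered → point at 21; [23,26] uncovered → point at 26.
Points: 5, 10, 21, 26 (4 total).

4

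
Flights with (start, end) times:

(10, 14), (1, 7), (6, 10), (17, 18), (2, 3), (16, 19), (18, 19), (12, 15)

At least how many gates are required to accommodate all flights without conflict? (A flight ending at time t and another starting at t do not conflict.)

2

Count concurrent intervals with a sweep; the peak is the room count.
Events (time:±→running): 1:+→1 2:+→2 … peak 2.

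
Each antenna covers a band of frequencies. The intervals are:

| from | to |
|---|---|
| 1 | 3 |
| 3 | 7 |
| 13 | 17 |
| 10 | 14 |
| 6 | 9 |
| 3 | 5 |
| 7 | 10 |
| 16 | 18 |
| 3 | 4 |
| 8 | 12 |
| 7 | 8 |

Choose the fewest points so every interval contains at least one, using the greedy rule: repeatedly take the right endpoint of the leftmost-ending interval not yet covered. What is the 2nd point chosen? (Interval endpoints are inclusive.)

Process intervals by earliest right end; each time one isn't hit yet, stab at its right endpoint.
By right end: [1,3]  [3,4]  [3,5]  [3,7]  [7,8]  [6,9]  [7,10]  [8,12]  [10,14]  [13,17]  [16,18]
[1,3] uncovered → point at 3; [7,8] uncovered → point at 8; [10,14] uncovered → point at 14; [16,18] uncovered → point at 18.
Points: 3, 8, 14, 18 (4 total).

8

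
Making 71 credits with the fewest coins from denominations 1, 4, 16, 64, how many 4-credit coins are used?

Greedy: take as many of the largest coin as possible, then repeat with the remainder.
71 − 1×64→7 − 1×4→3 − 3×1→0
Count of 4: 1

1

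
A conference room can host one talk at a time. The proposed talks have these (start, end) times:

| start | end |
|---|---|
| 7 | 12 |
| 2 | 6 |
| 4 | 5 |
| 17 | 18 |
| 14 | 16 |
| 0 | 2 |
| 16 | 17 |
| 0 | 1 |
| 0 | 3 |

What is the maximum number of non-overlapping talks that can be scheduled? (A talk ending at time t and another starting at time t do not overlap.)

Sort by end time and greedily take each interval whose start is ≥ the last chosen end.
Sorted by end: (0,1)  (0,2)  (0,3)  (4,5)  (2,6)  (7,12)  (14,16)  (16,17)  (17,18)
take (0,1); take (4,5); take (7,12); take (14,16); take (16,17); take (17,18).
Selected 6 talks.

6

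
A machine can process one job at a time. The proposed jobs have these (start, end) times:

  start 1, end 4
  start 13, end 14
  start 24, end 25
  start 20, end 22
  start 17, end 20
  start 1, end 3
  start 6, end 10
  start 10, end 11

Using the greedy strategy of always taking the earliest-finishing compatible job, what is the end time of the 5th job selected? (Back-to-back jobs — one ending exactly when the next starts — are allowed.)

Order by finish time; keep every interval that doesn't clash with the previous kept one.
Sorted by end: (1,3)  (1,4)  (6,10)  (10,11)  (13,14)  (17,20)  (20,22)  (24,25)
take (1,3); skip (1,4); take (6,10); take (10,11); take (13,14); take (17,20); take (20,22); take (24,25).
Selected: (1,3) (6,10) (10,11) (13,14) (17,20) (20,22) (24,25)

20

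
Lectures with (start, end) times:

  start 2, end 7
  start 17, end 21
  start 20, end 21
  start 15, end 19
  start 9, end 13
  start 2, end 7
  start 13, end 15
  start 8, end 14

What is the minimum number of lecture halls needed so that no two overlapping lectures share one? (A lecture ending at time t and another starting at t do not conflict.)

starts: [2, 2, 8, 9, 13, 15, 17, 20]
ends:   [7, 7, 13, 14, 15, 19, 21, 21]
s2→1 s2→2  — peak 2.

2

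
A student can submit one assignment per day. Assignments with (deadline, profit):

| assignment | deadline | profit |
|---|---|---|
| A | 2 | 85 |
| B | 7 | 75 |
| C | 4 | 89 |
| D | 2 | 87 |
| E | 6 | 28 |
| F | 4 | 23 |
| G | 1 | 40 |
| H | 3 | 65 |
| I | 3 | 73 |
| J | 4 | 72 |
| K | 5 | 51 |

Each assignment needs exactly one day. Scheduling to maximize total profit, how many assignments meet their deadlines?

7

By profit: C(d4,89), D(d2,87), A(d2,85), B(d7,75), I(d3,73), J(d4,72), H(d3,65), K(d5,51), G(d1,40), E(d6,28), F(d4,23)
C→slot 4; D→slot 2; A→slot 1; B→slot 7; I→slot 3; J skipped; H skipped; K→slot 5; G skipped; E→slot 6; F skipped.
7 of 11 scheduled.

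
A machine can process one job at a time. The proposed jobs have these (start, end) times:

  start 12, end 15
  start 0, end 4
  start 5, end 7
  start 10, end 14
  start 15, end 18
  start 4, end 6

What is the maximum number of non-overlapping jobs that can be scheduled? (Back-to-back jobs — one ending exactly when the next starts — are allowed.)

By end time: (0,4), (4,6), (5,7), (10,14), (12,15), (15,18).
Pick (0,4); next start ≥ 4 → (4,6); next start ≥ 6 → (10,14); next start ≥ 14 → (15,18).
Selected 4 jobs.

4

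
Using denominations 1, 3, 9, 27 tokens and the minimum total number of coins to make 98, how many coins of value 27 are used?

Greedy: take as many of the largest coin as possible, then repeat with the remainder.
98 − 3×27→17 − 1×9→8 − 2×3→2 − 2×1→0
Count of 27: 3

3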